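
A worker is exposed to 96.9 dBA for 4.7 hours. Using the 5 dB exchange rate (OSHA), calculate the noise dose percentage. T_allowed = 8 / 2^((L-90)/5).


Given values:
  L = 96.9 dBA, T = 4.7 hours
Formula: T_allowed = 8 / 2^((L - 90) / 5)
Compute exponent: (96.9 - 90) / 5 = 1.38
Compute 2^(1.38) = 2.602684
T_allowed = 8 / 2.602684 = 3.07375 hours
Dose = (T / T_allowed) * 100
Dose = (4.7 / 3.07375) * 100 = 152.91

152.91 %


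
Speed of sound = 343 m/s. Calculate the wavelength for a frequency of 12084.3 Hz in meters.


Given values:
  c = 343 m/s, f = 12084.3 Hz
Formula: lambda = c / f
lambda = 343 / 12084.3
lambda = 0.0284

0.0284 m


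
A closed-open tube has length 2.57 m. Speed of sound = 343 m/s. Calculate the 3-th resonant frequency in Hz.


Given values:
  Tube type: closed-open, L = 2.57 m, c = 343 m/s, n = 3
Formula: f_n = (2n - 1) * c / (4 * L)
Compute 2n - 1 = 2*3 - 1 = 5
Compute 4 * L = 4 * 2.57 = 10.28
f = 5 * 343 / 10.28
f = 166.83

166.83 Hz


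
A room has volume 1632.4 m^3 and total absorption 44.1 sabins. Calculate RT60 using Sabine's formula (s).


Given values:
  V = 1632.4 m^3
  A = 44.1 sabins
Formula: RT60 = 0.161 * V / A
Numerator: 0.161 * 1632.4 = 262.8164
RT60 = 262.8164 / 44.1 = 5.96

5.96 s


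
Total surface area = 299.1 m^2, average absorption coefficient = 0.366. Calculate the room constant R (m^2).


Given values:
  S = 299.1 m^2, alpha = 0.366
Formula: R = S * alpha / (1 - alpha)
Numerator: 299.1 * 0.366 = 109.4706
Denominator: 1 - 0.366 = 0.634
R = 109.4706 / 0.634 = 172.67

172.67 m^2


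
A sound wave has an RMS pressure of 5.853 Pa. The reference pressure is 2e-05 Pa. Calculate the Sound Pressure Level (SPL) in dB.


Given values:
  p = 5.853 Pa
  p_ref = 2e-05 Pa
Formula: SPL = 20 * log10(p / p_ref)
Compute ratio: p / p_ref = 5.853 / 2e-05 = 292650
Compute log10: log10(292650) = 5.466349
Multiply: SPL = 20 * 5.466349 = 109.33

109.33 dB


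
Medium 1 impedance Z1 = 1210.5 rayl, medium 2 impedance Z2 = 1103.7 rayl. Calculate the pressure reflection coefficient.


Given values:
  Z1 = 1210.5 rayl, Z2 = 1103.7 rayl
Formula: R = (Z2 - Z1) / (Z2 + Z1)
Numerator: Z2 - Z1 = 1103.7 - 1210.5 = -106.8
Denominator: Z2 + Z1 = 1103.7 + 1210.5 = 2314.2
R = -106.8 / 2314.2 = -0.0461

-0.0461


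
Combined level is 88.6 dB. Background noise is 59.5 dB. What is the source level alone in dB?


Given values:
  L_total = 88.6 dB, L_bg = 59.5 dB
Formula: L_source = 10 * log10(10^(L_total/10) - 10^(L_bg/10))
Convert to linear:
  10^(88.6/10) = 724435960.075
  10^(59.5/10) = 891250.9381
Difference: 724435960.075 - 891250.9381 = 723544709.1369
L_source = 10 * log10(723544709.1369) = 88.59

88.59 dB


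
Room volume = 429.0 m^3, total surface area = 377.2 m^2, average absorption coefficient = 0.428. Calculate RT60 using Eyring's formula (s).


Given values:
  V = 429.0 m^3, S = 377.2 m^2, alpha = 0.428
Formula: RT60 = 0.161 * V / (-S * ln(1 - alpha))
Compute ln(1 - 0.428) = ln(0.572) = -0.558616
Denominator: -377.2 * -0.558616 = 210.71
Numerator: 0.161 * 429.0 = 69.069
RT60 = 69.069 / 210.71 = 0.328

0.328 s


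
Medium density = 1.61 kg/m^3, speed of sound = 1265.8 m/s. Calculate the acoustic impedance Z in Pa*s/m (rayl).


Given values:
  rho = 1.61 kg/m^3
  c = 1265.8 m/s
Formula: Z = rho * c
Z = 1.61 * 1265.8
Z = 2037.94

2037.94 rayl


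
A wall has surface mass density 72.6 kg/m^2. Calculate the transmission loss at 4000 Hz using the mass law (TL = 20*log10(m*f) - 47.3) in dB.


Given values:
  m = 72.6 kg/m^2, f = 4000 Hz
Formula: TL = 20 * log10(m * f) - 47.3
Compute m * f = 72.6 * 4000 = 290400.0
Compute log10(290400.0) = 5.462997
Compute 20 * 5.462997 = 109.2599
TL = 109.2599 - 47.3 = 61.96

61.96 dB


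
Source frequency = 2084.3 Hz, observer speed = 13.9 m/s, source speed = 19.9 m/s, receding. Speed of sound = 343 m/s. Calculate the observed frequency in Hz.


Given values:
  f_s = 2084.3 Hz, v_o = 13.9 m/s, v_s = 19.9 m/s
  Direction: receding
Formula: f_o = f_s * (c - v_o) / (c + v_s)
Numerator: c - v_o = 343 - 13.9 = 329.1
Denominator: c + v_s = 343 + 19.9 = 362.9
f_o = 2084.3 * 329.1 / 362.9 = 1890.17

1890.17 Hz


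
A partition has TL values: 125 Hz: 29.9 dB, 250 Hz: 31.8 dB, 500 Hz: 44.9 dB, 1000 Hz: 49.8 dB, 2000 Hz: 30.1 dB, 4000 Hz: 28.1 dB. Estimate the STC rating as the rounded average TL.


Given TL values at each frequency:
  125 Hz: 29.9 dB
  250 Hz: 31.8 dB
  500 Hz: 44.9 dB
  1000 Hz: 49.8 dB
  2000 Hz: 30.1 dB
  4000 Hz: 28.1 dB
Formula: STC ~ round(average of TL values)
Sum = 29.9 + 31.8 + 44.9 + 49.8 + 30.1 + 28.1 = 214.6
Average = 214.6 / 6 = 35.77
Rounded: 36

36


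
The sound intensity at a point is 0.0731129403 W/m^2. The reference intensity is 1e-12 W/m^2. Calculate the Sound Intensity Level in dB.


Given values:
  I = 0.0731129403 W/m^2
  I_ref = 1e-12 W/m^2
Formula: SIL = 10 * log10(I / I_ref)
Compute ratio: I / I_ref = 73112940300
Compute log10: log10(73112940300) = 10.863994
Multiply: SIL = 10 * 10.863994 = 108.64

108.64 dB


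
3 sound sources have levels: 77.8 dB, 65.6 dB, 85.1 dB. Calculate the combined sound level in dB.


Formula: L_total = 10 * log10( sum(10^(Li/10)) )
  Source 1: 10^(77.8/10) = 60255958.6074
  Source 2: 10^(65.6/10) = 3630780.5477
  Source 3: 10^(85.1/10) = 323593656.9296
Sum of linear values = 387480396.0847
L_total = 10 * log10(387480396.0847) = 85.88

85.88 dB


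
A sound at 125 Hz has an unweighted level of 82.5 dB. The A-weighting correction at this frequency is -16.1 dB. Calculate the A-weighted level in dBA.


Given values:
  SPL = 82.5 dB
  A-weighting at 125 Hz = -16.1 dB
Formula: L_A = SPL + A_weight
L_A = 82.5 + (-16.1)
L_A = 66.4

66.4 dBA


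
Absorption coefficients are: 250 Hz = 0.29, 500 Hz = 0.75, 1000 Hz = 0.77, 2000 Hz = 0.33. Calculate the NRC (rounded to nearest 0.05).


Given values:
  a_250 = 0.29, a_500 = 0.75
  a_1000 = 0.77, a_2000 = 0.33
Formula: NRC = (a250 + a500 + a1000 + a2000) / 4
Sum = 0.29 + 0.75 + 0.77 + 0.33 = 2.14
NRC = 2.14 / 4 = 0.535
Rounded to nearest 0.05: 0.55

0.55


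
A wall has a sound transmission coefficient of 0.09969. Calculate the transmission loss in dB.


Given values:
  tau = 0.09969
Formula: TL = 10 * log10(1 / tau)
Compute 1 / tau = 1 / 0.09969 = 10.0311
Compute log10(10.0311) = 1.001349
TL = 10 * 1.001349 = 10.01

10.01 dB


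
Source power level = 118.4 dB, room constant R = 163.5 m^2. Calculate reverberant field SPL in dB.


Given values:
  Lw = 118.4 dB, R = 163.5 m^2
Formula: SPL = Lw + 10 * log10(4 / R)
Compute 4 / R = 4 / 163.5 = 0.024465
Compute 10 * log10(0.024465) = -16.1145
SPL = 118.4 + (-16.1145) = 102.29

102.29 dB


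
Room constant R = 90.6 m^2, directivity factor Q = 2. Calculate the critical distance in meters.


Given values:
  R = 90.6 m^2, Q = 2
Formula: d_c = 0.141 * sqrt(Q * R)
Compute Q * R = 2 * 90.6 = 181.2
Compute sqrt(181.2) = 13.4611
d_c = 0.141 * 13.4611 = 1.898

1.898 m


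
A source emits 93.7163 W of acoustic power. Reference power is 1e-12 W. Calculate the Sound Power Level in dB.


Given values:
  W = 93.7163 W
  W_ref = 1e-12 W
Formula: SWL = 10 * log10(W / W_ref)
Compute ratio: W / W_ref = 93716300000000
Compute log10: log10(93716300000000) = 13.971815
Multiply: SWL = 10 * 13.971815 = 139.72

139.72 dB


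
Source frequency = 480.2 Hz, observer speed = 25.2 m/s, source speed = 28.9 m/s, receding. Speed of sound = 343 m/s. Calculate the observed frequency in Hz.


Given values:
  f_s = 480.2 Hz, v_o = 25.2 m/s, v_s = 28.9 m/s
  Direction: receding
Formula: f_o = f_s * (c - v_o) / (c + v_s)
Numerator: c - v_o = 343 - 25.2 = 317.8
Denominator: c + v_s = 343 + 28.9 = 371.9
f_o = 480.2 * 317.8 / 371.9 = 410.35

410.35 Hz


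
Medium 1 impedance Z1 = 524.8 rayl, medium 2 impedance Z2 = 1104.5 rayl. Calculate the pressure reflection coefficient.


Given values:
  Z1 = 524.8 rayl, Z2 = 1104.5 rayl
Formula: R = (Z2 - Z1) / (Z2 + Z1)
Numerator: Z2 - Z1 = 1104.5 - 524.8 = 579.7
Denominator: Z2 + Z1 = 1104.5 + 524.8 = 1629.3
R = 579.7 / 1629.3 = 0.3558

0.3558


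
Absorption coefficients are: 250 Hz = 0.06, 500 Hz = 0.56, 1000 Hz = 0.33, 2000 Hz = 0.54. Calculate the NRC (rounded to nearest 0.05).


Given values:
  a_250 = 0.06, a_500 = 0.56
  a_1000 = 0.33, a_2000 = 0.54
Formula: NRC = (a250 + a500 + a1000 + a2000) / 4
Sum = 0.06 + 0.56 + 0.33 + 0.54 = 1.49
NRC = 1.49 / 4 = 0.3725
Rounded to nearest 0.05: 0.35

0.35


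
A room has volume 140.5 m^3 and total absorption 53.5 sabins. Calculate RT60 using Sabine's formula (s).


Given values:
  V = 140.5 m^3
  A = 53.5 sabins
Formula: RT60 = 0.161 * V / A
Numerator: 0.161 * 140.5 = 22.6205
RT60 = 22.6205 / 53.5 = 0.423

0.423 s


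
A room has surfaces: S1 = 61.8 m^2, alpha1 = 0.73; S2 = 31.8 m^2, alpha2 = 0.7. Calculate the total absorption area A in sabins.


Given surfaces:
  Surface 1: 61.8 * 0.73 = 45.114
  Surface 2: 31.8 * 0.7 = 22.26
Formula: A = sum(Si * alpha_i)
A = 45.114 + 22.26
A = 67.37

67.37 sabins


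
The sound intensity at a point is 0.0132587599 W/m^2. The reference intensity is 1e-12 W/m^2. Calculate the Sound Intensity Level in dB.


Given values:
  I = 0.0132587599 W/m^2
  I_ref = 1e-12 W/m^2
Formula: SIL = 10 * log10(I / I_ref)
Compute ratio: I / I_ref = 13258759900
Compute log10: log10(13258759900) = 10.122503
Multiply: SIL = 10 * 10.122503 = 101.23

101.23 dB


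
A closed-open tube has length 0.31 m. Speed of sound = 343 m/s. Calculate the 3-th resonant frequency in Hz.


Given values:
  Tube type: closed-open, L = 0.31 m, c = 343 m/s, n = 3
Formula: f_n = (2n - 1) * c / (4 * L)
Compute 2n - 1 = 2*3 - 1 = 5
Compute 4 * L = 4 * 0.31 = 1.24
f = 5 * 343 / 1.24
f = 1383.06

1383.06 Hz


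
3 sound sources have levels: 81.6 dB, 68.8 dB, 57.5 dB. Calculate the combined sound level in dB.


Formula: L_total = 10 * log10( sum(10^(Li/10)) )
  Source 1: 10^(81.6/10) = 144543977.0746
  Source 2: 10^(68.8/10) = 7585775.7503
  Source 3: 10^(57.5/10) = 562341.3252
Sum of linear values = 152692094.1501
L_total = 10 * log10(152692094.1501) = 81.84

81.84 dB


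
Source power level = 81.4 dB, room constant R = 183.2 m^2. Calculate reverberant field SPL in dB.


Given values:
  Lw = 81.4 dB, R = 183.2 m^2
Formula: SPL = Lw + 10 * log10(4 / R)
Compute 4 / R = 4 / 183.2 = 0.021834
Compute 10 * log10(0.021834) = -16.6087
SPL = 81.4 + (-16.6087) = 64.79

64.79 dB


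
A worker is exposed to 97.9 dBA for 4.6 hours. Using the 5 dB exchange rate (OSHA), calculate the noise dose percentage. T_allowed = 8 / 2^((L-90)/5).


Given values:
  L = 97.9 dBA, T = 4.6 hours
Formula: T_allowed = 8 / 2^((L - 90) / 5)
Compute exponent: (97.9 - 90) / 5 = 1.58
Compute 2^(1.58) = 2.989698
T_allowed = 8 / 2.989698 = 2.675856 hours
Dose = (T / T_allowed) * 100
Dose = (4.6 / 2.675856) * 100 = 171.91

171.91 %


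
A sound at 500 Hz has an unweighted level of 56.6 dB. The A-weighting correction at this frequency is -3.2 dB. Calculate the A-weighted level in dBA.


Given values:
  SPL = 56.6 dB
  A-weighting at 500 Hz = -3.2 dB
Formula: L_A = SPL + A_weight
L_A = 56.6 + (-3.2)
L_A = 53.4

53.4 dBA


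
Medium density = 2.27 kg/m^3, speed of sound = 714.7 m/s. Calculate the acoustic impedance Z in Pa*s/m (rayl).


Given values:
  rho = 2.27 kg/m^3
  c = 714.7 m/s
Formula: Z = rho * c
Z = 2.27 * 714.7
Z = 1622.37

1622.37 rayl


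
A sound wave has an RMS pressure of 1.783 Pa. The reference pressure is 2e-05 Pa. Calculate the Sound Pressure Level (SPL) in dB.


Given values:
  p = 1.783 Pa
  p_ref = 2e-05 Pa
Formula: SPL = 20 * log10(p / p_ref)
Compute ratio: p / p_ref = 1.783 / 2e-05 = 89150
Compute log10: log10(89150) = 4.950121
Multiply: SPL = 20 * 4.950121 = 99.0

99.0 dB


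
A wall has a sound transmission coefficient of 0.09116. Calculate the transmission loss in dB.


Given values:
  tau = 0.09116
Formula: TL = 10 * log10(1 / tau)
Compute 1 / tau = 1 / 0.09116 = 10.9697
Compute log10(10.9697) = 1.040195
TL = 10 * 1.040195 = 10.4

10.4 dB


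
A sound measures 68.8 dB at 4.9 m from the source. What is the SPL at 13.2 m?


Given values:
  SPL1 = 68.8 dB, r1 = 4.9 m, r2 = 13.2 m
Formula: SPL2 = SPL1 - 20 * log10(r2 / r1)
Compute ratio: r2 / r1 = 13.2 / 4.9 = 2.6939
Compute log10: log10(2.6939) = 0.430381
Compute drop: 20 * 0.430381 = 8.6076
SPL2 = 68.8 - 8.6076 = 60.19

60.19 dB


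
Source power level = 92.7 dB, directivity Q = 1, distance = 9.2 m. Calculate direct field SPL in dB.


Given values:
  Lw = 92.7 dB, Q = 1, r = 9.2 m
Formula: SPL = Lw + 10 * log10(Q / (4 * pi * r^2))
Compute 4 * pi * r^2 = 4 * pi * 9.2^2 = 1063.6176
Compute Q / denom = 1 / 1063.6176 = 0.00094019
Compute 10 * log10(0.00094019) = -30.2678
SPL = 92.7 + (-30.2678) = 62.43

62.43 dB


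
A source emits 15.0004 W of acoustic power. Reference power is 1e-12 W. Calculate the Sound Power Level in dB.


Given values:
  W = 15.0004 W
  W_ref = 1e-12 W
Formula: SWL = 10 * log10(W / W_ref)
Compute ratio: W / W_ref = 15000400000000
Compute log10: log10(15000400000000) = 13.176103
Multiply: SWL = 10 * 13.176103 = 131.76

131.76 dB


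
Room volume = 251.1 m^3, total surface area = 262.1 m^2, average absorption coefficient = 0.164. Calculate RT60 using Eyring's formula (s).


Given values:
  V = 251.1 m^3, S = 262.1 m^2, alpha = 0.164
Formula: RT60 = 0.161 * V / (-S * ln(1 - alpha))
Compute ln(1 - 0.164) = ln(0.836) = -0.179127
Denominator: -262.1 * -0.179127 = 46.9492
Numerator: 0.161 * 251.1 = 40.4271
RT60 = 40.4271 / 46.9492 = 0.861

0.861 s


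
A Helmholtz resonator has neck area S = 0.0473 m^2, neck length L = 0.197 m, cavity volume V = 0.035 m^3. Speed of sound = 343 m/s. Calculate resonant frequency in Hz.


Given values:
  S = 0.0473 m^2, L = 0.197 m, V = 0.035 m^3, c = 343 m/s
Formula: f = (c / (2*pi)) * sqrt(S / (V * L))
Compute V * L = 0.035 * 0.197 = 0.006895
Compute S / (V * L) = 0.0473 / 0.006895 = 6.86
Compute sqrt(6.86) = 2.61916
Compute c / (2*pi) = 343 / 6.283185 = 54.590148
f = 54.590148 * 2.61916 = 142.98

142.98 Hz


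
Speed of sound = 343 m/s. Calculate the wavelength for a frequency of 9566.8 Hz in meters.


Given values:
  c = 343 m/s, f = 9566.8 Hz
Formula: lambda = c / f
lambda = 343 / 9566.8
lambda = 0.0359

0.0359 m


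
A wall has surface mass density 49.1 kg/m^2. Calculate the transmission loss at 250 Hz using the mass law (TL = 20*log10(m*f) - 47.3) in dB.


Given values:
  m = 49.1 kg/m^2, f = 250 Hz
Formula: TL = 20 * log10(m * f) - 47.3
Compute m * f = 49.1 * 250 = 12275.0
Compute log10(12275.0) = 4.089022
Compute 20 * 4.089022 = 81.7804
TL = 81.7804 - 47.3 = 34.48

34.48 dB


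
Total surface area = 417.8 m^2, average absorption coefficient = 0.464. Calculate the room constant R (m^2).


Given values:
  S = 417.8 m^2, alpha = 0.464
Formula: R = S * alpha / (1 - alpha)
Numerator: 417.8 * 0.464 = 193.8592
Denominator: 1 - 0.464 = 0.536
R = 193.8592 / 0.536 = 361.68

361.68 m^2


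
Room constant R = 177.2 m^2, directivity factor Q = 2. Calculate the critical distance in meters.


Given values:
  R = 177.2 m^2, Q = 2
Formula: d_c = 0.141 * sqrt(Q * R)
Compute Q * R = 2 * 177.2 = 354.4
Compute sqrt(354.4) = 18.8255
d_c = 0.141 * 18.8255 = 2.654

2.654 m


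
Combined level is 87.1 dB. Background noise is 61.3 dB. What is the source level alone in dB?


Given values:
  L_total = 87.1 dB, L_bg = 61.3 dB
Formula: L_source = 10 * log10(10^(L_total/10) - 10^(L_bg/10))
Convert to linear:
  10^(87.1/10) = 512861383.9914
  10^(61.3/10) = 1348962.8826
Difference: 512861383.9914 - 1348962.8826 = 511512421.1088
L_source = 10 * log10(511512421.1088) = 87.09

87.09 dB


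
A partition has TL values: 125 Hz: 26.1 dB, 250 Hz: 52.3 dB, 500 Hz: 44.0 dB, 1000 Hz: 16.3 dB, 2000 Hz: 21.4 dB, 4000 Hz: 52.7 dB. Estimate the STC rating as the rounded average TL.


Given TL values at each frequency:
  125 Hz: 26.1 dB
  250 Hz: 52.3 dB
  500 Hz: 44.0 dB
  1000 Hz: 16.3 dB
  2000 Hz: 21.4 dB
  4000 Hz: 52.7 dB
Formula: STC ~ round(average of TL values)
Sum = 26.1 + 52.3 + 44.0 + 16.3 + 21.4 + 52.7 = 212.8
Average = 212.8 / 6 = 35.47
Rounded: 35

35


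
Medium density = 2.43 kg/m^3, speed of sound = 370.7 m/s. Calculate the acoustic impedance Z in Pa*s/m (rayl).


Given values:
  rho = 2.43 kg/m^3
  c = 370.7 m/s
Formula: Z = rho * c
Z = 2.43 * 370.7
Z = 900.8

900.8 rayl


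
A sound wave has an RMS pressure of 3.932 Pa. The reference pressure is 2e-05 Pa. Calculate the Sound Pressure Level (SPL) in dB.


Given values:
  p = 3.932 Pa
  p_ref = 2e-05 Pa
Formula: SPL = 20 * log10(p / p_ref)
Compute ratio: p / p_ref = 3.932 / 2e-05 = 196600
Compute log10: log10(196600) = 5.293584
Multiply: SPL = 20 * 5.293584 = 105.87

105.87 dB


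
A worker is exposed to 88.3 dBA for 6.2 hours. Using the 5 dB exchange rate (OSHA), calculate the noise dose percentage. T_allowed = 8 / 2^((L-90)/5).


Given values:
  L = 88.3 dBA, T = 6.2 hours
Formula: T_allowed = 8 / 2^((L - 90) / 5)
Compute exponent: (88.3 - 90) / 5 = -0.34
Compute 2^(-0.34) = 0.790041
T_allowed = 8 / 0.790041 = 10.126057 hours
Dose = (T / T_allowed) * 100
Dose = (6.2 / 10.126057) * 100 = 61.23

61.23 %


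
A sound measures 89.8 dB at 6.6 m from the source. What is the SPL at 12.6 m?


Given values:
  SPL1 = 89.8 dB, r1 = 6.6 m, r2 = 12.6 m
Formula: SPL2 = SPL1 - 20 * log10(r2 / r1)
Compute ratio: r2 / r1 = 12.6 / 6.6 = 1.9091
Compute log10: log10(1.9091) = 0.280829
Compute drop: 20 * 0.280829 = 5.6166
SPL2 = 89.8 - 5.6166 = 84.18

84.18 dB


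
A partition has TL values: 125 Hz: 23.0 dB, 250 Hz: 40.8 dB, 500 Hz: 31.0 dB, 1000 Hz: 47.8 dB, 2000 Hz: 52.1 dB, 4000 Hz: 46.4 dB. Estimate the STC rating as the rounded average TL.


Given TL values at each frequency:
  125 Hz: 23.0 dB
  250 Hz: 40.8 dB
  500 Hz: 31.0 dB
  1000 Hz: 47.8 dB
  2000 Hz: 52.1 dB
  4000 Hz: 46.4 dB
Formula: STC ~ round(average of TL values)
Sum = 23.0 + 40.8 + 31.0 + 47.8 + 52.1 + 46.4 = 241.1
Average = 241.1 / 6 = 40.18
Rounded: 40

40


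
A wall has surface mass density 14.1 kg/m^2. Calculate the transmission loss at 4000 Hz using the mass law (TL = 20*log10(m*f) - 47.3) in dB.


Given values:
  m = 14.1 kg/m^2, f = 4000 Hz
Formula: TL = 20 * log10(m * f) - 47.3
Compute m * f = 14.1 * 4000 = 56400.0
Compute log10(56400.0) = 4.751279
Compute 20 * 4.751279 = 95.0256
TL = 95.0256 - 47.3 = 47.73

47.73 dB


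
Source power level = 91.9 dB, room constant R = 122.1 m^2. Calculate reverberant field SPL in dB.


Given values:
  Lw = 91.9 dB, R = 122.1 m^2
Formula: SPL = Lw + 10 * log10(4 / R)
Compute 4 / R = 4 / 122.1 = 0.03276
Compute 10 * log10(0.03276) = -14.8466
SPL = 91.9 + (-14.8466) = 77.05

77.05 dB


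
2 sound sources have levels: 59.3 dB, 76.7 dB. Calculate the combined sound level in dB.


Formula: L_total = 10 * log10( sum(10^(Li/10)) )
  Source 1: 10^(59.3/10) = 851138.0382
  Source 2: 10^(76.7/10) = 46773514.1287
Sum of linear values = 47624652.1669
L_total = 10 * log10(47624652.1669) = 76.78

76.78 dB


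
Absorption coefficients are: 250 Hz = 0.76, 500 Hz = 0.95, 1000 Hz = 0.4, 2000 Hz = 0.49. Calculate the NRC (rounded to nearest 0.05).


Given values:
  a_250 = 0.76, a_500 = 0.95
  a_1000 = 0.4, a_2000 = 0.49
Formula: NRC = (a250 + a500 + a1000 + a2000) / 4
Sum = 0.76 + 0.95 + 0.4 + 0.49 = 2.6
NRC = 2.6 / 4 = 0.65
Rounded to nearest 0.05: 0.65

0.65


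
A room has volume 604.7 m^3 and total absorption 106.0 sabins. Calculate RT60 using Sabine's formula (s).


Given values:
  V = 604.7 m^3
  A = 106.0 sabins
Formula: RT60 = 0.161 * V / A
Numerator: 0.161 * 604.7 = 97.3567
RT60 = 97.3567 / 106.0 = 0.918

0.918 s


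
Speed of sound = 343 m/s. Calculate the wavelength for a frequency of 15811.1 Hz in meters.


Given values:
  c = 343 m/s, f = 15811.1 Hz
Formula: lambda = c / f
lambda = 343 / 15811.1
lambda = 0.0217

0.0217 m


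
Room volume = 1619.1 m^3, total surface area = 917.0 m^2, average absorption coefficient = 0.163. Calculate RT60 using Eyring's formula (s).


Given values:
  V = 1619.1 m^3, S = 917.0 m^2, alpha = 0.163
Formula: RT60 = 0.161 * V / (-S * ln(1 - alpha))
Compute ln(1 - 0.163) = ln(0.837) = -0.177931
Denominator: -917.0 * -0.177931 = 163.1627
Numerator: 0.161 * 1619.1 = 260.6751
RT60 = 260.6751 / 163.1627 = 1.598

1.598 s


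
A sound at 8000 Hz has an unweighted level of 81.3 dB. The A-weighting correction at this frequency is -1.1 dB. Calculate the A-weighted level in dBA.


Given values:
  SPL = 81.3 dB
  A-weighting at 8000 Hz = -1.1 dB
Formula: L_A = SPL + A_weight
L_A = 81.3 + (-1.1)
L_A = 80.2

80.2 dBA


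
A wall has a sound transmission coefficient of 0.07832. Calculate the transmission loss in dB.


Given values:
  tau = 0.07832
Formula: TL = 10 * log10(1 / tau)
Compute 1 / tau = 1 / 0.07832 = 12.7681
Compute log10(12.7681) = 1.106126
TL = 10 * 1.106126 = 11.06

11.06 dB


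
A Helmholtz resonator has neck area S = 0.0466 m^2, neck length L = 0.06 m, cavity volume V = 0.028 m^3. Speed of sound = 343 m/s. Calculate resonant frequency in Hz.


Given values:
  S = 0.0466 m^2, L = 0.06 m, V = 0.028 m^3, c = 343 m/s
Formula: f = (c / (2*pi)) * sqrt(S / (V * L))
Compute V * L = 0.028 * 0.06 = 0.00168
Compute S / (V * L) = 0.0466 / 0.00168 = 27.7381
Compute sqrt(27.7381) = 5.266697
Compute c / (2*pi) = 343 / 6.283185 = 54.590148
f = 54.590148 * 5.266697 = 287.51

287.51 Hz


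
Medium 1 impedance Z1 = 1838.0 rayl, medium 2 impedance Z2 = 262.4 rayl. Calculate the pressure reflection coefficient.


Given values:
  Z1 = 1838.0 rayl, Z2 = 262.4 rayl
Formula: R = (Z2 - Z1) / (Z2 + Z1)
Numerator: Z2 - Z1 = 262.4 - 1838.0 = -1575.6
Denominator: Z2 + Z1 = 262.4 + 1838.0 = 2100.4
R = -1575.6 / 2100.4 = -0.7501

-0.7501


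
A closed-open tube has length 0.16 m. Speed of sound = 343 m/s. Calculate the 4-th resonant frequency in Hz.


Given values:
  Tube type: closed-open, L = 0.16 m, c = 343 m/s, n = 4
Formula: f_n = (2n - 1) * c / (4 * L)
Compute 2n - 1 = 2*4 - 1 = 7
Compute 4 * L = 4 * 0.16 = 0.64
f = 7 * 343 / 0.64
f = 3751.56

3751.56 Hz


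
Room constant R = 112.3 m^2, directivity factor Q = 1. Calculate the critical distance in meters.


Given values:
  R = 112.3 m^2, Q = 1
Formula: d_c = 0.141 * sqrt(Q * R)
Compute Q * R = 1 * 112.3 = 112.3
Compute sqrt(112.3) = 10.5972
d_c = 0.141 * 10.5972 = 1.494

1.494 m


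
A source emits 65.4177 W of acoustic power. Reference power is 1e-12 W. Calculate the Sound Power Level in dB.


Given values:
  W = 65.4177 W
  W_ref = 1e-12 W
Formula: SWL = 10 * log10(W / W_ref)
Compute ratio: W / W_ref = 65417700000000
Compute log10: log10(65417700000000) = 13.815695
Multiply: SWL = 10 * 13.815695 = 138.16

138.16 dB


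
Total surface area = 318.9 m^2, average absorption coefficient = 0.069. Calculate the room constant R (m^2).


Given values:
  S = 318.9 m^2, alpha = 0.069
Formula: R = S * alpha / (1 - alpha)
Numerator: 318.9 * 0.069 = 22.0041
Denominator: 1 - 0.069 = 0.931
R = 22.0041 / 0.931 = 23.63

23.63 m^2


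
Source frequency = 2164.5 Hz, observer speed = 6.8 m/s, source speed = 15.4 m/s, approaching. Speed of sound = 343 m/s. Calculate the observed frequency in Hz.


Given values:
  f_s = 2164.5 Hz, v_o = 6.8 m/s, v_s = 15.4 m/s
  Direction: approaching
Formula: f_o = f_s * (c + v_o) / (c - v_s)
Numerator: c + v_o = 343 + 6.8 = 349.8
Denominator: c - v_s = 343 - 15.4 = 327.6
f_o = 2164.5 * 349.8 / 327.6 = 2311.18

2311.18 Hz


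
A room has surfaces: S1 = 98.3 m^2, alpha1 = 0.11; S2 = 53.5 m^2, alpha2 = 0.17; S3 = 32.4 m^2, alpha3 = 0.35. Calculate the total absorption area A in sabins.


Given surfaces:
  Surface 1: 98.3 * 0.11 = 10.813
  Surface 2: 53.5 * 0.17 = 9.095
  Surface 3: 32.4 * 0.35 = 11.34
Formula: A = sum(Si * alpha_i)
A = 10.813 + 9.095 + 11.34
A = 31.25

31.25 sabins


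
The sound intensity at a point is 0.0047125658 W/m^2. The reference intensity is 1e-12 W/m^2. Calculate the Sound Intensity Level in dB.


Given values:
  I = 0.0047125658 W/m^2
  I_ref = 1e-12 W/m^2
Formula: SIL = 10 * log10(I / I_ref)
Compute ratio: I / I_ref = 4712565800
Compute log10: log10(4712565800) = 9.673257
Multiply: SIL = 10 * 9.673257 = 96.73

96.73 dB


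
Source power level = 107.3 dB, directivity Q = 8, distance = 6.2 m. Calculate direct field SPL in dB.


Given values:
  Lw = 107.3 dB, Q = 8, r = 6.2 m
Formula: SPL = Lw + 10 * log10(Q / (4 * pi * r^2))
Compute 4 * pi * r^2 = 4 * pi * 6.2^2 = 483.0513
Compute Q / denom = 8 / 483.0513 = 0.01656139
Compute 10 * log10(0.01656139) = -17.809
SPL = 107.3 + (-17.809) = 89.49

89.49 dB


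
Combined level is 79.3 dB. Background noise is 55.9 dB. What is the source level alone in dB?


Given values:
  L_total = 79.3 dB, L_bg = 55.9 dB
Formula: L_source = 10 * log10(10^(L_total/10) - 10^(L_bg/10))
Convert to linear:
  10^(79.3/10) = 85113803.8202
  10^(55.9/10) = 389045.145
Difference: 85113803.8202 - 389045.145 = 84724758.6752
L_source = 10 * log10(84724758.6752) = 79.28

79.28 dB


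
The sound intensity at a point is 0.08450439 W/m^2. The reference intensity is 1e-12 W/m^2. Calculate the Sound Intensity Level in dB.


Given values:
  I = 0.08450439 W/m^2
  I_ref = 1e-12 W/m^2
Formula: SIL = 10 * log10(I / I_ref)
Compute ratio: I / I_ref = 84504390000
Compute log10: log10(84504390000) = 10.926879
Multiply: SIL = 10 * 10.926879 = 109.27

109.27 dB


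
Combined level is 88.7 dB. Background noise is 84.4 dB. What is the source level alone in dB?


Given values:
  L_total = 88.7 dB, L_bg = 84.4 dB
Formula: L_source = 10 * log10(10^(L_total/10) - 10^(L_bg/10))
Convert to linear:
  10^(88.7/10) = 741310241.3009
  10^(84.4/10) = 275422870.3338
Difference: 741310241.3009 - 275422870.3338 = 465887370.9671
L_source = 10 * log10(465887370.9671) = 86.68

86.68 dB


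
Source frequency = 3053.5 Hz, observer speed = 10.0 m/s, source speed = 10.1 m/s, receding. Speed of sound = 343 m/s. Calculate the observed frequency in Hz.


Given values:
  f_s = 3053.5 Hz, v_o = 10.0 m/s, v_s = 10.1 m/s
  Direction: receding
Formula: f_o = f_s * (c - v_o) / (c + v_s)
Numerator: c - v_o = 343 - 10.0 = 333.0
Denominator: c + v_s = 343 + 10.1 = 353.1
f_o = 3053.5 * 333.0 / 353.1 = 2879.68

2879.68 Hz


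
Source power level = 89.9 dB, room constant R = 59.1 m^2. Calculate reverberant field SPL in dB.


Given values:
  Lw = 89.9 dB, R = 59.1 m^2
Formula: SPL = Lw + 10 * log10(4 / R)
Compute 4 / R = 4 / 59.1 = 0.067682
Compute 10 * log10(0.067682) = -11.6953
SPL = 89.9 + (-11.6953) = 78.2

78.2 dB


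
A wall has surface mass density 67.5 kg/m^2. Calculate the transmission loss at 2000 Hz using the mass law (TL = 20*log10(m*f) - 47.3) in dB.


Given values:
  m = 67.5 kg/m^2, f = 2000 Hz
Formula: TL = 20 * log10(m * f) - 47.3
Compute m * f = 67.5 * 2000 = 135000.0
Compute log10(135000.0) = 5.130334
Compute 20 * 5.130334 = 102.6067
TL = 102.6067 - 47.3 = 55.31

55.31 dB


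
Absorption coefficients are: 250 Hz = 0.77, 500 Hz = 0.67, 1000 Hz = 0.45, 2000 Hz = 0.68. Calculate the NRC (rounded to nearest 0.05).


Given values:
  a_250 = 0.77, a_500 = 0.67
  a_1000 = 0.45, a_2000 = 0.68
Formula: NRC = (a250 + a500 + a1000 + a2000) / 4
Sum = 0.77 + 0.67 + 0.45 + 0.68 = 2.57
NRC = 2.57 / 4 = 0.6425
Rounded to nearest 0.05: 0.65

0.65


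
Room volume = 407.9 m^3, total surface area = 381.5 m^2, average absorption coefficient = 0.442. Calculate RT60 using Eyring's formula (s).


Given values:
  V = 407.9 m^3, S = 381.5 m^2, alpha = 0.442
Formula: RT60 = 0.161 * V / (-S * ln(1 - alpha))
Compute ln(1 - 0.442) = ln(0.558) = -0.583396
Denominator: -381.5 * -0.583396 = 222.5656
Numerator: 0.161 * 407.9 = 65.6719
RT60 = 65.6719 / 222.5656 = 0.295

0.295 s


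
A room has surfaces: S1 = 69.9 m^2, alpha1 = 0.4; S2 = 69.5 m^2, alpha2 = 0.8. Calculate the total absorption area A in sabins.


Given surfaces:
  Surface 1: 69.9 * 0.4 = 27.96
  Surface 2: 69.5 * 0.8 = 55.6
Formula: A = sum(Si * alpha_i)
A = 27.96 + 55.6
A = 83.56

83.56 sabins


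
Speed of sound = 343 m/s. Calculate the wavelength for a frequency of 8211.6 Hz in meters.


Given values:
  c = 343 m/s, f = 8211.6 Hz
Formula: lambda = c / f
lambda = 343 / 8211.6
lambda = 0.0418

0.0418 m


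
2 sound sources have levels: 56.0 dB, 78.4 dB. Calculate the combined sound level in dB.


Formula: L_total = 10 * log10( sum(10^(Li/10)) )
  Source 1: 10^(56.0/10) = 398107.1706
  Source 2: 10^(78.4/10) = 69183097.0919
Sum of linear values = 69581204.2625
L_total = 10 * log10(69581204.2625) = 78.42

78.42 dB


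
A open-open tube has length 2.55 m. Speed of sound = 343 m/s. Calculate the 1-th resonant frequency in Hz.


Given values:
  Tube type: open-open, L = 2.55 m, c = 343 m/s, n = 1
Formula: f_n = n * c / (2 * L)
Compute 2 * L = 2 * 2.55 = 5.1
f = 1 * 343 / 5.1
f = 67.25

67.25 Hz


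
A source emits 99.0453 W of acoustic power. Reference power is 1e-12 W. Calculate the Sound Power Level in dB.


Given values:
  W = 99.0453 W
  W_ref = 1e-12 W
Formula: SWL = 10 * log10(W / W_ref)
Compute ratio: W / W_ref = 99045300000000
Compute log10: log10(99045300000000) = 13.995834
Multiply: SWL = 10 * 13.995834 = 139.96

139.96 dB


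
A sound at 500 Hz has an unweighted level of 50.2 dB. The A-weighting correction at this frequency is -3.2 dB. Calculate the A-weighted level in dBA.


Given values:
  SPL = 50.2 dB
  A-weighting at 500 Hz = -3.2 dB
Formula: L_A = SPL + A_weight
L_A = 50.2 + (-3.2)
L_A = 47.0

47.0 dBA


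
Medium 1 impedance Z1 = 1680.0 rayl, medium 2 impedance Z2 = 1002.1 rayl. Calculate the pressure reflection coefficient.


Given values:
  Z1 = 1680.0 rayl, Z2 = 1002.1 rayl
Formula: R = (Z2 - Z1) / (Z2 + Z1)
Numerator: Z2 - Z1 = 1002.1 - 1680.0 = -677.9
Denominator: Z2 + Z1 = 1002.1 + 1680.0 = 2682.1
R = -677.9 / 2682.1 = -0.2527

-0.2527


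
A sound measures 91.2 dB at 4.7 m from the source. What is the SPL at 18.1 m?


Given values:
  SPL1 = 91.2 dB, r1 = 4.7 m, r2 = 18.1 m
Formula: SPL2 = SPL1 - 20 * log10(r2 / r1)
Compute ratio: r2 / r1 = 18.1 / 4.7 = 3.8511
Compute log10: log10(3.8511) = 0.585585
Compute drop: 20 * 0.585585 = 11.7117
SPL2 = 91.2 - 11.7117 = 79.49

79.49 dB


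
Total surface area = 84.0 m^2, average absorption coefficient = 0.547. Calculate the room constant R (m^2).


Given values:
  S = 84.0 m^2, alpha = 0.547
Formula: R = S * alpha / (1 - alpha)
Numerator: 84.0 * 0.547 = 45.948
Denominator: 1 - 0.547 = 0.453
R = 45.948 / 0.453 = 101.43

101.43 m^2


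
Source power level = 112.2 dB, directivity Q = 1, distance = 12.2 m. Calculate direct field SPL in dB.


Given values:
  Lw = 112.2 dB, Q = 1, r = 12.2 m
Formula: SPL = Lw + 10 * log10(Q / (4 * pi * r^2))
Compute 4 * pi * r^2 = 4 * pi * 12.2^2 = 1870.3786
Compute Q / denom = 1 / 1870.3786 = 0.00053465
Compute 10 * log10(0.00053465) = -32.7193
SPL = 112.2 + (-32.7193) = 79.48

79.48 dB


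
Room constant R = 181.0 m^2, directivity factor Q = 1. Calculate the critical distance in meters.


Given values:
  R = 181.0 m^2, Q = 1
Formula: d_c = 0.141 * sqrt(Q * R)
Compute Q * R = 1 * 181.0 = 181.0
Compute sqrt(181.0) = 13.4536
d_c = 0.141 * 13.4536 = 1.897

1.897 m


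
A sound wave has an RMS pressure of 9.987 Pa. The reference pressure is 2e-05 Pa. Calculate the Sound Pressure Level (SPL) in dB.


Given values:
  p = 9.987 Pa
  p_ref = 2e-05 Pa
Formula: SPL = 20 * log10(p / p_ref)
Compute ratio: p / p_ref = 9.987 / 2e-05 = 499350
Compute log10: log10(499350) = 5.698405
Multiply: SPL = 20 * 5.698405 = 113.97

113.97 dB


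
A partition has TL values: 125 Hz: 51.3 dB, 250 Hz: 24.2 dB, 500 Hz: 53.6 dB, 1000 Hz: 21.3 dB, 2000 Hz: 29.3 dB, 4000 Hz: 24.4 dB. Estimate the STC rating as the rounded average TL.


Given TL values at each frequency:
  125 Hz: 51.3 dB
  250 Hz: 24.2 dB
  500 Hz: 53.6 dB
  1000 Hz: 21.3 dB
  2000 Hz: 29.3 dB
  4000 Hz: 24.4 dB
Formula: STC ~ round(average of TL values)
Sum = 51.3 + 24.2 + 53.6 + 21.3 + 29.3 + 24.4 = 204.1
Average = 204.1 / 6 = 34.02
Rounded: 34

34


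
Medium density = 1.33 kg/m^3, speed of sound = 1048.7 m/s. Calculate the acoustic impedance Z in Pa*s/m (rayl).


Given values:
  rho = 1.33 kg/m^3
  c = 1048.7 m/s
Formula: Z = rho * c
Z = 1.33 * 1048.7
Z = 1394.77

1394.77 rayl


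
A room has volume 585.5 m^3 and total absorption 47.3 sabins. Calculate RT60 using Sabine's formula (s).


Given values:
  V = 585.5 m^3
  A = 47.3 sabins
Formula: RT60 = 0.161 * V / A
Numerator: 0.161 * 585.5 = 94.2655
RT60 = 94.2655 / 47.3 = 1.993

1.993 s


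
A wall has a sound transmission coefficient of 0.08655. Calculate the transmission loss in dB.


Given values:
  tau = 0.08655
Formula: TL = 10 * log10(1 / tau)
Compute 1 / tau = 1 / 0.08655 = 11.554
Compute log10(11.554) = 1.062732
TL = 10 * 1.062732 = 10.63

10.63 dB


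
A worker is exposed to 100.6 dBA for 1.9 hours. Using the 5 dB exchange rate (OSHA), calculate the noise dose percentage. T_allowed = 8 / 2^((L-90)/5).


Given values:
  L = 100.6 dBA, T = 1.9 hours
Formula: T_allowed = 8 / 2^((L - 90) / 5)
Compute exponent: (100.6 - 90) / 5 = 2.12
Compute 2^(2.12) = 4.346939
T_allowed = 8 / 4.346939 = 1.840375 hours
Dose = (T / T_allowed) * 100
Dose = (1.9 / 1.840375) * 100 = 103.24

103.24 %


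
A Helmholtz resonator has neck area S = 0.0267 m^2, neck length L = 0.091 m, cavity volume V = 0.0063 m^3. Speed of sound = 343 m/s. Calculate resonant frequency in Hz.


Given values:
  S = 0.0267 m^2, L = 0.091 m, V = 0.0063 m^3, c = 343 m/s
Formula: f = (c / (2*pi)) * sqrt(S / (V * L))
Compute V * L = 0.0063 * 0.091 = 0.0005733
Compute S / (V * L) = 0.0267 / 0.0005733 = 46.5725
Compute sqrt(46.5725) = 6.824405
Compute c / (2*pi) = 343 / 6.283185 = 54.590148
f = 54.590148 * 6.824405 = 372.55

372.55 Hz


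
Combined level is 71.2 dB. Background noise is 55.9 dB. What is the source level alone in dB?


Given values:
  L_total = 71.2 dB, L_bg = 55.9 dB
Formula: L_source = 10 * log10(10^(L_total/10) - 10^(L_bg/10))
Convert to linear:
  10^(71.2/10) = 13182567.3856
  10^(55.9/10) = 389045.145
Difference: 13182567.3856 - 389045.145 = 12793522.2406
L_source = 10 * log10(12793522.2406) = 71.07

71.07 dB


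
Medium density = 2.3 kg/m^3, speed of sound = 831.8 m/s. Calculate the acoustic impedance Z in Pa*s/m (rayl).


Given values:
  rho = 2.3 kg/m^3
  c = 831.8 m/s
Formula: Z = rho * c
Z = 2.3 * 831.8
Z = 1913.14

1913.14 rayl


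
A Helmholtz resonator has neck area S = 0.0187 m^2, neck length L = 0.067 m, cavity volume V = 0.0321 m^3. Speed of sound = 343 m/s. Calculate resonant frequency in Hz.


Given values:
  S = 0.0187 m^2, L = 0.067 m, V = 0.0321 m^3, c = 343 m/s
Formula: f = (c / (2*pi)) * sqrt(S / (V * L))
Compute V * L = 0.0321 * 0.067 = 0.0021507
Compute S / (V * L) = 0.0187 / 0.0021507 = 8.6948
Compute sqrt(8.6948) = 2.948695
Compute c / (2*pi) = 343 / 6.283185 = 54.590148
f = 54.590148 * 2.948695 = 160.97

160.97 Hz


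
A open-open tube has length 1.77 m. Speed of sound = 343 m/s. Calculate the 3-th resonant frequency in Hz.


Given values:
  Tube type: open-open, L = 1.77 m, c = 343 m/s, n = 3
Formula: f_n = n * c / (2 * L)
Compute 2 * L = 2 * 1.77 = 3.54
f = 3 * 343 / 3.54
f = 290.68

290.68 Hz


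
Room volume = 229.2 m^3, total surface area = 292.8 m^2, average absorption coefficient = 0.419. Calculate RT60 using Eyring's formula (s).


Given values:
  V = 229.2 m^3, S = 292.8 m^2, alpha = 0.419
Formula: RT60 = 0.161 * V / (-S * ln(1 - alpha))
Compute ln(1 - 0.419) = ln(0.581) = -0.543005
Denominator: -292.8 * -0.543005 = 158.9919
Numerator: 0.161 * 229.2 = 36.9012
RT60 = 36.9012 / 158.9919 = 0.232

0.232 s


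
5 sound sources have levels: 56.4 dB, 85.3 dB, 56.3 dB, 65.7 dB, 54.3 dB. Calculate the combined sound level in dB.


Formula: L_total = 10 * log10( sum(10^(Li/10)) )
  Source 1: 10^(56.4/10) = 436515.8322
  Source 2: 10^(85.3/10) = 338844156.1392
  Source 3: 10^(56.3/10) = 426579.5188
  Source 4: 10^(65.7/10) = 3715352.291
  Source 5: 10^(54.3/10) = 269153.4804
Sum of linear values = 343691757.2616
L_total = 10 * log10(343691757.2616) = 85.36

85.36 dB


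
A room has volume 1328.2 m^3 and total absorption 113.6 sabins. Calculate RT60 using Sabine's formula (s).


Given values:
  V = 1328.2 m^3
  A = 113.6 sabins
Formula: RT60 = 0.161 * V / A
Numerator: 0.161 * 1328.2 = 213.8402
RT60 = 213.8402 / 113.6 = 1.882

1.882 s


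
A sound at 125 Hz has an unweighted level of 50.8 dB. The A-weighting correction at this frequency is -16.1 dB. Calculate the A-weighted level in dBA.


Given values:
  SPL = 50.8 dB
  A-weighting at 125 Hz = -16.1 dB
Formula: L_A = SPL + A_weight
L_A = 50.8 + (-16.1)
L_A = 34.7

34.7 dBA


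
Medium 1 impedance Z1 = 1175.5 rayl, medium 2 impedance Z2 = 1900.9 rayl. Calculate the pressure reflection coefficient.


Given values:
  Z1 = 1175.5 rayl, Z2 = 1900.9 rayl
Formula: R = (Z2 - Z1) / (Z2 + Z1)
Numerator: Z2 - Z1 = 1900.9 - 1175.5 = 725.4
Denominator: Z2 + Z1 = 1900.9 + 1175.5 = 3076.4
R = 725.4 / 3076.4 = 0.2358

0.2358


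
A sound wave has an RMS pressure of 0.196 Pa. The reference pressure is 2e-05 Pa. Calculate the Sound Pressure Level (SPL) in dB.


Given values:
  p = 0.196 Pa
  p_ref = 2e-05 Pa
Formula: SPL = 20 * log10(p / p_ref)
Compute ratio: p / p_ref = 0.196 / 2e-05 = 9800
Compute log10: log10(9800) = 3.991226
Multiply: SPL = 20 * 3.991226 = 79.82

79.82 dB


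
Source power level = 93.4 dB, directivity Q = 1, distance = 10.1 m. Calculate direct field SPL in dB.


Given values:
  Lw = 93.4 dB, Q = 1, r = 10.1 m
Formula: SPL = Lw + 10 * log10(Q / (4 * pi * r^2))
Compute 4 * pi * r^2 = 4 * pi * 10.1^2 = 1281.8955
Compute Q / denom = 1 / 1281.8955 = 0.00078009
Compute 10 * log10(0.00078009) = -31.0786
SPL = 93.4 + (-31.0786) = 62.32

62.32 dB


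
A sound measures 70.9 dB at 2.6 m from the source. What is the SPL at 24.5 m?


Given values:
  SPL1 = 70.9 dB, r1 = 2.6 m, r2 = 24.5 m
Formula: SPL2 = SPL1 - 20 * log10(r2 / r1)
Compute ratio: r2 / r1 = 24.5 / 2.6 = 9.4231
Compute log10: log10(9.4231) = 0.974194
Compute drop: 20 * 0.974194 = 19.4839
SPL2 = 70.9 - 19.4839 = 51.42

51.42 dB


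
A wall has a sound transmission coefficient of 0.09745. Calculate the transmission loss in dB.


Given values:
  tau = 0.09745
Formula: TL = 10 * log10(1 / tau)
Compute 1 / tau = 1 / 0.09745 = 10.2617
Compute log10(10.2617) = 1.011219
TL = 10 * 1.011219 = 10.11

10.11 dB


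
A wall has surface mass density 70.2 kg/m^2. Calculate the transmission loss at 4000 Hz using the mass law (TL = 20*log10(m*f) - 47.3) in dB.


Given values:
  m = 70.2 kg/m^2, f = 4000 Hz
Formula: TL = 20 * log10(m * f) - 47.3
Compute m * f = 70.2 * 4000 = 280800.0
Compute log10(280800.0) = 5.448397
Compute 20 * 5.448397 = 108.9679
TL = 108.9679 - 47.3 = 61.67

61.67 dB


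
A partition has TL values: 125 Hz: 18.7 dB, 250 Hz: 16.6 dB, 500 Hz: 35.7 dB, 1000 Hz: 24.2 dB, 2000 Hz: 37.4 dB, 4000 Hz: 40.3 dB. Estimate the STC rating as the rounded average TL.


Given TL values at each frequency:
  125 Hz: 18.7 dB
  250 Hz: 16.6 dB
  500 Hz: 35.7 dB
  1000 Hz: 24.2 dB
  2000 Hz: 37.4 dB
  4000 Hz: 40.3 dB
Formula: STC ~ round(average of TL values)
Sum = 18.7 + 16.6 + 35.7 + 24.2 + 37.4 + 40.3 = 172.9
Average = 172.9 / 6 = 28.82
Rounded: 29

29


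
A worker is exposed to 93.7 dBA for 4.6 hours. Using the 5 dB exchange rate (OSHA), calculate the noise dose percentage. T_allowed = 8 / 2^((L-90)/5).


Given values:
  L = 93.7 dBA, T = 4.6 hours
Formula: T_allowed = 8 / 2^((L - 90) / 5)
Compute exponent: (93.7 - 90) / 5 = 0.74
Compute 2^(0.74) = 1.670176
T_allowed = 8 / 1.670176 = 4.789914 hours
Dose = (T / T_allowed) * 100
Dose = (4.6 / 4.789914) * 100 = 96.04

96.04 %


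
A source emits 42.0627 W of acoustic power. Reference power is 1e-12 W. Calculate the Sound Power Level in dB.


Given values:
  W = 42.0627 W
  W_ref = 1e-12 W
Formula: SWL = 10 * log10(W / W_ref)
Compute ratio: W / W_ref = 42062700000000
Compute log10: log10(42062700000000) = 13.623897
Multiply: SWL = 10 * 13.623897 = 136.24

136.24 dB
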